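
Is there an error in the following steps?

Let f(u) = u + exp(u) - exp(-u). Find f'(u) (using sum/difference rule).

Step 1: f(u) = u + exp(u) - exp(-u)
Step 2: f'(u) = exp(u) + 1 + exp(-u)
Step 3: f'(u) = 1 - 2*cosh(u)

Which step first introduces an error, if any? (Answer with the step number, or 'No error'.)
Step 3

Step 3 is incorrect due to a sign flip.
The step shows: 1 - 2*cosh(u)
The correct value should be: 2*cosh(u) + 1

Explanation: The sign of one term was flipped: the term 2*cosh(u) was incorrectly written as -2*cosh(u)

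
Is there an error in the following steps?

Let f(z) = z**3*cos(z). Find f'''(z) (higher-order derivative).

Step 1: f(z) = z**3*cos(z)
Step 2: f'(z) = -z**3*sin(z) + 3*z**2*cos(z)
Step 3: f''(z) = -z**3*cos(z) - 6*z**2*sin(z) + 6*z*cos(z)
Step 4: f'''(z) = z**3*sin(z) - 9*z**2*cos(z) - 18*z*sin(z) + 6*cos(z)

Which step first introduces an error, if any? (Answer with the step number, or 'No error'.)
No error

All steps in this derivation are correct.
The final answer f'''(z) = z**3*sin(z) - 9*z**2*cos(z) - 18*z*sin(z) + 6*cos(z) is valid.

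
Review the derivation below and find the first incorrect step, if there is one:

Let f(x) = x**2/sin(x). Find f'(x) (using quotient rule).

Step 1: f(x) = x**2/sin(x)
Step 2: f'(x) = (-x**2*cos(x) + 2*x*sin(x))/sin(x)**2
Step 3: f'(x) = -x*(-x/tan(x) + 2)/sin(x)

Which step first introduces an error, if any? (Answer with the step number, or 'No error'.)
Step 3

Step 3 is incorrect due to a sign flip.
The step shows: -x*(-x/tan(x) + 2)/sin(x)
The correct value should be: x*(-x/tan(x) + 2)/sin(x)

Explanation: The sign of the whole expression was flipped: the term x*(-x/tan(x) + 2)/sin(x) was incorrectly written as -x*(-x/tan(x) + 2)/sin(x)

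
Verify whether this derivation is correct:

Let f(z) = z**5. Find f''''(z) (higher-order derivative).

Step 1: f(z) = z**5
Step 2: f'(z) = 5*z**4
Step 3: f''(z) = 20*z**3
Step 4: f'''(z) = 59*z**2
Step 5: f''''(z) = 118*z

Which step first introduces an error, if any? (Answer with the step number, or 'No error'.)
Step 4

Step 4 is incorrect due to a wrong coefficient.
The step shows: 59*z**2
The correct value should be: 60*z**2

Explanation: The coefficient 60 was incorrectly written as 59: the term 60*z**2 was incorrectly written as 59*z**2
The later steps are derived from this incorrect expression, so the error originates in Step 4.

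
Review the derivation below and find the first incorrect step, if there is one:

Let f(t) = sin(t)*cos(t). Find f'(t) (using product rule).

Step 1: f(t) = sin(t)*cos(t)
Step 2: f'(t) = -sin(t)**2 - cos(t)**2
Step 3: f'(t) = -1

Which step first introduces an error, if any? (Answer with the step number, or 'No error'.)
Step 2

Step 2 is incorrect due to a sign flip.
The step shows: -sin(t)**2 - cos(t)**2
The correct value should be: -sin(t)**2 + cos(t)**2

Explanation: The sign of one term was flipped: the term cos(t)**2 was incorrectly written as -cos(t)**2
The later steps are derived from this incorrect expression, so the error originates in Step 2.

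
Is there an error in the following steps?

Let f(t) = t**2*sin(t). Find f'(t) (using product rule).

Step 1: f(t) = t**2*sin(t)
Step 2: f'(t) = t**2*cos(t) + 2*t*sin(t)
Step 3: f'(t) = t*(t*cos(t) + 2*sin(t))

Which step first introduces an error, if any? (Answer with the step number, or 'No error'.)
No error

All steps in this derivation are correct.
The final answer f'(t) = t*(t*cos(t) + 2*sin(t)) is valid.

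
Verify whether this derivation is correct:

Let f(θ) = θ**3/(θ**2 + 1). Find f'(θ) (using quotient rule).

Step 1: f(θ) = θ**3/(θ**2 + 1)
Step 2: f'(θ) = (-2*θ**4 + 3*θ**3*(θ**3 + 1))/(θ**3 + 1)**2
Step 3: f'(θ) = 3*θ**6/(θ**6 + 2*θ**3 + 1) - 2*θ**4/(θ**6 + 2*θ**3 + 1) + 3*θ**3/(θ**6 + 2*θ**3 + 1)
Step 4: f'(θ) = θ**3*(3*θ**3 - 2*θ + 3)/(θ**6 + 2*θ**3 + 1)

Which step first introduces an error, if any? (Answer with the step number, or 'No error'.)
Step 2

Step 2 is incorrect due to a wrong exponent.
The step shows: (-2*θ**4 + 3*θ**3*(θ**3 + 1))/(θ**3 + 1)**2
The correct value should be: (-2*θ**4 + 3*θ**2*(θ**2 + 1))/(θ**2 + 1)**2

Explanation: The exponent 2 on θ was incorrectly written as 3: the term (-2*θ**4 + 3*θ**2*(θ**2 + 1))/(θ**2 + 1)**2 was incorrectly written as (-2*θ**4 + 3*θ**3*(θ**3 + 1))/(θ**3 + 1)**2
The later steps are derived from this incorrect expression, so the error originates in Step 2.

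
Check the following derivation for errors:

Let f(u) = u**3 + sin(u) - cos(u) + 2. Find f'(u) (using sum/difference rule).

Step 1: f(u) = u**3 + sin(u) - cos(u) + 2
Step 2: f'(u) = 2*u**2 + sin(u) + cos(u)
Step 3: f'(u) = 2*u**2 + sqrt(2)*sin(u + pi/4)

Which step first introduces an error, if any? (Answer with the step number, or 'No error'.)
Step 2

Step 2 is incorrect due to a wrong coefficient.
The step shows: 2*u**2 + sin(u) + cos(u)
The correct value should be: 3*u**2 + sin(u) + cos(u)

Explanation: The coefficient 3 was incorrectly written as 2: the term 3*u**2 was incorrectly written as 2*u**2
The later steps are derived from this incorrect expression, so the error originates in Step 2.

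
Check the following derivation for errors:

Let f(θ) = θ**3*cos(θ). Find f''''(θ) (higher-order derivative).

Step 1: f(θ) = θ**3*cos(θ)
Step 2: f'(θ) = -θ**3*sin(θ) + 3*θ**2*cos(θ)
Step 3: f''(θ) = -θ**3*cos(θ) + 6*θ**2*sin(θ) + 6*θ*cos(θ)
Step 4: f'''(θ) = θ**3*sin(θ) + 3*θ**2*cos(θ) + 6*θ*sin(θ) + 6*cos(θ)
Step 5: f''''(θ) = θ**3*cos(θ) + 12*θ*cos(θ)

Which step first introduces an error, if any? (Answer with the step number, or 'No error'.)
Step 3

Step 3 is incorrect due to a sign flip.
The step shows: -θ**3*cos(θ) + 6*θ**2*sin(θ) + 6*θ*cos(θ)
The correct value should be: -θ**3*cos(θ) - 6*θ**2*sin(θ) + 6*θ*cos(θ)

Explanation: The sign of one term was flipped: the term -6*θ**2*sin(θ) was incorrectly written as 6*θ**2*sin(θ)
The later steps are derived from this incorrect expression, so the error originates in Step 3.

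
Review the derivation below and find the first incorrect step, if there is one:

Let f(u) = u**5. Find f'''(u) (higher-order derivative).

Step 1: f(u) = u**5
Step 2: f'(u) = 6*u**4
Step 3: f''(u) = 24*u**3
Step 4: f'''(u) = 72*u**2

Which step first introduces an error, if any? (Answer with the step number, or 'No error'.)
Step 2

Step 2 is incorrect due to a wrong coefficient.
The step shows: 6*u**4
The correct value should be: 5*u**4

Explanation: The coefficient 5 was incorrectly written as 6: the term 5*u**4 was incorrectly written as 6*u**4
The later steps are derived from this incorrect expression, so the error originates in Step 2.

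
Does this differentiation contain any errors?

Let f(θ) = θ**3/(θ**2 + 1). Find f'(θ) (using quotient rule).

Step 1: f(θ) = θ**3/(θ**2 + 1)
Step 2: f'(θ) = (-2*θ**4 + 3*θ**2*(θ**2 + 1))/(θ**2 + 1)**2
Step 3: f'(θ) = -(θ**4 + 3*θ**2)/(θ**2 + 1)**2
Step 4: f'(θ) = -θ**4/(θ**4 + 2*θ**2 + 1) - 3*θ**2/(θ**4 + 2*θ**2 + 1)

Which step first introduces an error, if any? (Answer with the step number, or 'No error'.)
Step 3

Step 3 is incorrect due to a sign flip.
The step shows: -(θ**4 + 3*θ**2)/(θ**2 + 1)**2
The correct value should be: (θ**4 + 3*θ**2)/(θ**2 + 1)**2

Explanation: The sign of the whole expression was flipped: the term (θ**4 + 3*θ**2)/(θ**2 + 1)**2 was incorrectly written as -(θ**4 + 3*θ**2)/(θ**2 + 1)**2
The later steps are derived from this incorrect expression, so the error originates in Step 3.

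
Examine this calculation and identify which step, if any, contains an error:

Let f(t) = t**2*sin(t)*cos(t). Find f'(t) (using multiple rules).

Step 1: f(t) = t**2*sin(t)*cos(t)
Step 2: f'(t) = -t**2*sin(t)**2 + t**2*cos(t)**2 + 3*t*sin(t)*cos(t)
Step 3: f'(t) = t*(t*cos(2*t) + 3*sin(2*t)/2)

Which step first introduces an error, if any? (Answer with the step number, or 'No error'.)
Step 2

Step 2 is incorrect due to a wrong coefficient.
The step shows: -t**2*sin(t)**2 + t**2*cos(t)**2 + 3*t*sin(t)*cos(t)
The correct value should be: -t**2*sin(t)**2 + t**2*cos(t)**2 + 2*t*sin(t)*cos(t)

Explanation: The coefficient 2 was incorrectly written as 3: the term 2*t*sin(t)*cos(t) was incorrectly written as 3*t*sin(t)*cos(t)
The later steps are derived from this incorrect expression, so the error originates in Step 2.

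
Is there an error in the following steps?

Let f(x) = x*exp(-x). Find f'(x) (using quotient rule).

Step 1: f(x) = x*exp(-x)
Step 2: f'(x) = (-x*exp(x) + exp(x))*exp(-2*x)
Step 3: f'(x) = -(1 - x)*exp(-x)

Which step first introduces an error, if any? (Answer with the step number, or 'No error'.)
Step 3

Step 3 is incorrect due to a sign flip.
The step shows: -(1 - x)*exp(-x)
The correct value should be: (1 - x)*exp(-x)

Explanation: The sign of the whole expression was flipped: the term (1 - x)*exp(-x) was incorrectly written as -(1 - x)*exp(-x)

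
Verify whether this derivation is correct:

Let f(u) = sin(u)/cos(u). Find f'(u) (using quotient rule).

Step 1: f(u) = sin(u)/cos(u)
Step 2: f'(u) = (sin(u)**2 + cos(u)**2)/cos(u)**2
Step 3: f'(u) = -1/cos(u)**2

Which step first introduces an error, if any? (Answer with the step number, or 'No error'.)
Step 3

Step 3 is incorrect due to a sign flip.
The step shows: -1/cos(u)**2
The correct value should be: cos(u)**(-2)

Explanation: The sign of the whole expression was flipped: the term cos(u)**(-2) was incorrectly written as -1/cos(u)**2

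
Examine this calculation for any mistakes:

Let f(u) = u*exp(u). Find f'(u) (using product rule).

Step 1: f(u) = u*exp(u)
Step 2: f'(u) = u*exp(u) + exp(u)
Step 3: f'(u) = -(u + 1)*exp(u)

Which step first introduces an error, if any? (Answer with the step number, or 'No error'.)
Step 3

Step 3 is incorrect due to a sign flip.
The step shows: -(u + 1)*exp(u)
The correct value should be: (u + 1)*exp(u)

Explanation: The sign of the whole expression was flipped: the term (u + 1)*exp(u) was incorrectly written as -(u + 1)*exp(u)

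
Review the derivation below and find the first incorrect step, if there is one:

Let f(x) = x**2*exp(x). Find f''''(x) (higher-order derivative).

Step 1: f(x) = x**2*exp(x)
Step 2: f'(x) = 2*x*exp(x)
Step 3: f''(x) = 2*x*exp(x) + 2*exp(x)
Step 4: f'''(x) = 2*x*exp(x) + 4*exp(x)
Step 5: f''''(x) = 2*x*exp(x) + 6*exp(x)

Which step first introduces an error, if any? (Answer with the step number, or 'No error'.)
Step 2

Step 2 is incorrect due to a dropped term.
The step shows: 2*x*exp(x)
The correct value should be: x**2*exp(x) + 2*x*exp(x)

Explanation: A term was dropped: the term x**2*exp(x) was incorrectly omitted
The later steps are derived from this incorrect expression, so the error originates in Step 2.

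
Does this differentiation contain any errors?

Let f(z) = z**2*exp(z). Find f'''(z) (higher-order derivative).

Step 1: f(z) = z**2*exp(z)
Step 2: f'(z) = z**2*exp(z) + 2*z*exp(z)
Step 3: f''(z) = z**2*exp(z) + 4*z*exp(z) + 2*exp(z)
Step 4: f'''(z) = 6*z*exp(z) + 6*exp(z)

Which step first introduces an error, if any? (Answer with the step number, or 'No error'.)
Step 4

Step 4 is incorrect due to a dropped term.
The step shows: 6*z*exp(z) + 6*exp(z)
The correct value should be: z**2*exp(z) + 6*z*exp(z) + 6*exp(z)

Explanation: A term was dropped: the term z**2*exp(z) was incorrectly omitted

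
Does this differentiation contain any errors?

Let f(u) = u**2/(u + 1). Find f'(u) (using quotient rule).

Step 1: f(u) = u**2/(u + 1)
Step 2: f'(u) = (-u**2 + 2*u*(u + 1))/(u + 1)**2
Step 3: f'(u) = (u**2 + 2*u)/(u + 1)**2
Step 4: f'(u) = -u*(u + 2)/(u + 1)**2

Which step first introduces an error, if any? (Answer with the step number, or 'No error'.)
Step 4

Step 4 is incorrect due to a sign flip.
The step shows: -u*(u + 2)/(u + 1)**2
The correct value should be: u*(u + 2)/(u + 1)**2

Explanation: The sign of the whole expression was flipped: the term u*(u + 2)/(u + 1)**2 was incorrectly written as -u*(u + 2)/(u + 1)**2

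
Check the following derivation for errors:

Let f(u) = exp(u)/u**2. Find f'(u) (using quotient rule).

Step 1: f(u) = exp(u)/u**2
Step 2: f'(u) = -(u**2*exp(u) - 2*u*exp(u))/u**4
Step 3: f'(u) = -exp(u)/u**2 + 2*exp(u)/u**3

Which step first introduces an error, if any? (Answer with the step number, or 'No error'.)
Step 2

Step 2 is incorrect due to a sign flip.
The step shows: -(u**2*exp(u) - 2*u*exp(u))/u**4
The correct value should be: (u**2*exp(u) - 2*u*exp(u))/u**4

Explanation: The sign of the whole expression was flipped: the term (u**2*exp(u) - 2*u*exp(u))/u**4 was incorrectly written as -(u**2*exp(u) - 2*u*exp(u))/u**4
The later steps are derived from this incorrect expression, so the error originates in Step 2.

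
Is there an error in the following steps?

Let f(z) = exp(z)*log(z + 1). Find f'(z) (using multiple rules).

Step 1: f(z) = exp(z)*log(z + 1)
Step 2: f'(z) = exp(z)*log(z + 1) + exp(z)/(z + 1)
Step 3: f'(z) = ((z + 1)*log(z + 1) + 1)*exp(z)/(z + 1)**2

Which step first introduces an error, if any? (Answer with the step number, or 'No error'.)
Step 3

Step 3 is incorrect due to a wrong exponent.
The step shows: ((z + 1)*log(z + 1) + 1)*exp(z)/(z + 1)**2
The correct value should be: ((z + 1)*log(z + 1) + 1)*exp(z)/(z + 1)

Explanation: The exponent -1 on z + 1 was incorrectly written as -2: the term ((z + 1)*log(z + 1) + 1)*exp(z)/(z + 1) was incorrectly written as ((z + 1)*log(z + 1) + 1)*exp(z)/(z + 1)**2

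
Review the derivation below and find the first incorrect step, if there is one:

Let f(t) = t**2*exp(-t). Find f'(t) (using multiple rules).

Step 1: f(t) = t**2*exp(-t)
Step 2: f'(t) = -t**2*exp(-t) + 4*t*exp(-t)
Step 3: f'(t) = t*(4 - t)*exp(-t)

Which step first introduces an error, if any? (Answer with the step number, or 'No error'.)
Step 2

Step 2 is incorrect due to a wrong coefficient.
The step shows: -t**2*exp(-t) + 4*t*exp(-t)
The correct value should be: -t**2*exp(-t) + 2*t*exp(-t)

Explanation: The coefficient 2 was incorrectly written as 4: the term 2*t*exp(-t) was incorrectly written as 4*t*exp(-t)
The later steps are derived from this incorrect expression, so the error originates in Step 2.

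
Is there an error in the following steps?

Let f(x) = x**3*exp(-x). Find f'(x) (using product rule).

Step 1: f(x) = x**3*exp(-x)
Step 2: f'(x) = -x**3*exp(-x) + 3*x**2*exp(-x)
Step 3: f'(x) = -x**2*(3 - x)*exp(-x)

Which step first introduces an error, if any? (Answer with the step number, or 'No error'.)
Step 3

Step 3 is incorrect due to a sign flip.
The step shows: -x**2*(3 - x)*exp(-x)
The correct value should be: x**2*(3 - x)*exp(-x)

Explanation: The sign of the whole expression was flipped: the term x**2*(3 - x)*exp(-x) was incorrectly written as -x**2*(3 - x)*exp(-x)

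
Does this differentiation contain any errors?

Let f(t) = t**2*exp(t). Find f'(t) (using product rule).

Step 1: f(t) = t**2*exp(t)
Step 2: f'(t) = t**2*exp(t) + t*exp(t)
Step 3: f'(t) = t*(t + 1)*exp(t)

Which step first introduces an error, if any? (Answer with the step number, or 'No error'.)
Step 2

Step 2 is incorrect due to a wrong coefficient.
The step shows: t**2*exp(t) + t*exp(t)
The correct value should be: t**2*exp(t) + 2*t*exp(t)

Explanation: The coefficient 2 was incorrectly written as 1: the term 2*t*exp(t) was incorrectly written as t*exp(t)
The later steps are derived from this incorrect expression, so the error originates in Step 2.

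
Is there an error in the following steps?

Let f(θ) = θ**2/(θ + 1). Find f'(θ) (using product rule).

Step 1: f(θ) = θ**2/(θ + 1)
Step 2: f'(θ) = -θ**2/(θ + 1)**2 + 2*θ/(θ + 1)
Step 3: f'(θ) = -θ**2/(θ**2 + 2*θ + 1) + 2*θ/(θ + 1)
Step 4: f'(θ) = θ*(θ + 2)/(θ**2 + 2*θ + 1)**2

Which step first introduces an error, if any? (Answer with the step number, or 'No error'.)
Step 4

Step 4 is incorrect due to a wrong exponent.
The step shows: θ*(θ + 2)/(θ**2 + 2*θ + 1)**2
The correct value should be: θ*(θ + 2)/(θ**2 + 2*θ + 1)

Explanation: The exponent -1 on θ**2 + 2*θ + 1 was incorrectly written as -2: the term θ*(θ + 2)/(θ**2 + 2*θ + 1) was incorrectly written as θ*(θ + 2)/(θ**2 + 2*θ + 1)**2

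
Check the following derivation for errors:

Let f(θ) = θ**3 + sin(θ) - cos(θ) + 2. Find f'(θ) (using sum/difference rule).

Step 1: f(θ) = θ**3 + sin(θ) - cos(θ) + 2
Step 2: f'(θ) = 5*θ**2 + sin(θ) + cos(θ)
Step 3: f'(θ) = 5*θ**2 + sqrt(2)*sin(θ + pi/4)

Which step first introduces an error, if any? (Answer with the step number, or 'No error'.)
Step 2

Step 2 is incorrect due to a wrong coefficient.
The step shows: 5*θ**2 + sin(θ) + cos(θ)
The correct value should be: 3*θ**2 + sin(θ) + cos(θ)

Explanation: The coefficient 3 was incorrectly written as 5: the term 3*θ**2 was incorrectly written as 5*θ**2
The later steps are derived from this incorrect expression, so the error originates in Step 2.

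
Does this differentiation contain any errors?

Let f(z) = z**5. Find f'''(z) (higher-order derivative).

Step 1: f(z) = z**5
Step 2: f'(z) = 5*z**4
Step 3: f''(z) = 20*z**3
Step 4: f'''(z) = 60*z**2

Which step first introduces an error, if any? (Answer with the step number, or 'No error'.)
No error

All steps in this derivation are correct.
The final answer f'''(z) = 60*z**2 is valid.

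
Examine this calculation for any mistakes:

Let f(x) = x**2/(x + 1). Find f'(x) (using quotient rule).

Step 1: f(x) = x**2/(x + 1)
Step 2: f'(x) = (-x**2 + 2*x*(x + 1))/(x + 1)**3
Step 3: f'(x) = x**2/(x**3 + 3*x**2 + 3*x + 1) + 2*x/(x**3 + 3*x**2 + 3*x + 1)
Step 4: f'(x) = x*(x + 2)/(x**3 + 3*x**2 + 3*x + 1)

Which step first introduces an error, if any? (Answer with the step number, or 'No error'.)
Step 2

Step 2 is incorrect due to a wrong exponent.
The step shows: (-x**2 + 2*x*(x + 1))/(x + 1)**3
The correct value should be: (-x**2 + 2*x*(x + 1))/(x + 1)**2

Explanation: The exponent -2 on x + 1 was incorrectly written as -3: the term (-x**2 + 2*x*(x + 1))/(x + 1)**2 was incorrectly written as (-x**2 + 2*x*(x + 1))/(x + 1)**3
The later steps are derived from this incorrect expression, so the error originates in Step 2.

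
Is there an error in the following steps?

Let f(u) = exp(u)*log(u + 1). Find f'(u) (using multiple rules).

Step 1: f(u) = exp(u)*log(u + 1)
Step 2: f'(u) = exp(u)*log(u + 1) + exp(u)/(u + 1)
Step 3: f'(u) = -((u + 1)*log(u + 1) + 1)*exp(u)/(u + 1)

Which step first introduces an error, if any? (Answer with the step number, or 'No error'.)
Step 3

Step 3 is incorrect due to a sign flip.
The step shows: -((u + 1)*log(u + 1) + 1)*exp(u)/(u + 1)
The correct value should be: ((u + 1)*log(u + 1) + 1)*exp(u)/(u + 1)

Explanation: The sign of the whole expression was flipped: the term ((u + 1)*log(u + 1) + 1)*exp(u)/(u + 1) was incorrectly written as -((u + 1)*log(u + 1) + 1)*exp(u)/(u + 1)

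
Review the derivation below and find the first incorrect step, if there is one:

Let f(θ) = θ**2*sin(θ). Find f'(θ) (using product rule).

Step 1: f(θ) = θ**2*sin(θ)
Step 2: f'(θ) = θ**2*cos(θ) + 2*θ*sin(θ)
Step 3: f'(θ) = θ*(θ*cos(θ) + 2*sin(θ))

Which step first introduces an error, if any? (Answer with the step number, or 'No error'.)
No error

All steps in this derivation are correct.
The final answer f'(θ) = θ*(θ*cos(θ) + 2*sin(θ)) is valid.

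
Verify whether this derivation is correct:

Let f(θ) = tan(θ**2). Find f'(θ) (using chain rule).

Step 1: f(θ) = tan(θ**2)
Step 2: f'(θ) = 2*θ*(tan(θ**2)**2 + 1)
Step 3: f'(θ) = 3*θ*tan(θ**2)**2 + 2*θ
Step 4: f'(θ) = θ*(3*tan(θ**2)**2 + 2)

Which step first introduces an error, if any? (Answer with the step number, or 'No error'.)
Step 3

Step 3 is incorrect due to a wrong coefficient.
The step shows: 3*θ*tan(θ**2)**2 + 2*θ
The correct value should be: 2*θ*tan(θ**2)**2 + 2*θ

Explanation: The coefficient 2 was incorrectly written as 3: the term 2*θ*tan(θ**2)**2 was incorrectly written as 3*θ*tan(θ**2)**2
The later steps are derived from this incorrect expression, so the error originates in Step 3.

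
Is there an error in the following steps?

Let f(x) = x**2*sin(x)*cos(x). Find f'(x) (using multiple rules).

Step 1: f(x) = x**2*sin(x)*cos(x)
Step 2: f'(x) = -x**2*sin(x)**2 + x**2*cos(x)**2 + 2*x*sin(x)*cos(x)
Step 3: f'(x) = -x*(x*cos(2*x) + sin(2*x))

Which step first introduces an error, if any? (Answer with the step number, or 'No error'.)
Step 3

Step 3 is incorrect due to a sign flip.
The step shows: -x*(x*cos(2*x) + sin(2*x))
The correct value should be: x*(x*cos(2*x) + sin(2*x))

Explanation: The sign of the whole expression was flipped: the term x*(x*cos(2*x) + sin(2*x)) was incorrectly written as -x*(x*cos(2*x) + sin(2*x))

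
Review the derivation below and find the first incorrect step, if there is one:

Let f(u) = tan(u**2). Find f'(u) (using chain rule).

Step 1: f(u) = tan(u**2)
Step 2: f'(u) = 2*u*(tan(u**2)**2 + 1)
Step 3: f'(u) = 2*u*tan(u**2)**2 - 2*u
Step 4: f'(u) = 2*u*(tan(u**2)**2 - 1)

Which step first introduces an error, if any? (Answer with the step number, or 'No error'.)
Step 3

Step 3 is incorrect due to a sign flip.
The step shows: 2*u*tan(u**2)**2 - 2*u
The correct value should be: 2*u*tan(u**2)**2 + 2*u

Explanation: The sign of one term was flipped: the term 2*u was incorrectly written as -2*u
The later steps are derived from this incorrect expression, so the error originates in Step 3.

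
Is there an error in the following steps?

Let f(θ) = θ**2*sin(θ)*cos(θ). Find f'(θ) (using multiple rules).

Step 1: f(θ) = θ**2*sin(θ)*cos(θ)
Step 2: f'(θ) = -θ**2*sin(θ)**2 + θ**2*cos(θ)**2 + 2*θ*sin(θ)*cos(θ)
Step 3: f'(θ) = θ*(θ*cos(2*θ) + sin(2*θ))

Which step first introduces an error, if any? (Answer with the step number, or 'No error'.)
No error

All steps in this derivation are correct.
The final answer f'(θ) = θ*(θ*cos(2*θ) + sin(2*θ)) is valid.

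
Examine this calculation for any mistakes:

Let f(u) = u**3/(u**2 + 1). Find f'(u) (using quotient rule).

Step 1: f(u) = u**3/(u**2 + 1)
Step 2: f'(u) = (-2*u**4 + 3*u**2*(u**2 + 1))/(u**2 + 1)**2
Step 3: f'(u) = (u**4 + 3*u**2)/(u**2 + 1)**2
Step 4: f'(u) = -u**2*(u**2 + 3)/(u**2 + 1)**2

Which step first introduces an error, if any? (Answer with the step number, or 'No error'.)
Step 4

Step 4 is incorrect due to a sign flip.
The step shows: -u**2*(u**2 + 3)/(u**2 + 1)**2
The correct value should be: u**2*(u**2 + 3)/(u**2 + 1)**2

Explanation: The sign of the whole expression was flipped: the term u**2*(u**2 + 3)/(u**2 + 1)**2 was incorrectly written as -u**2*(u**2 + 3)/(u**2 + 1)**2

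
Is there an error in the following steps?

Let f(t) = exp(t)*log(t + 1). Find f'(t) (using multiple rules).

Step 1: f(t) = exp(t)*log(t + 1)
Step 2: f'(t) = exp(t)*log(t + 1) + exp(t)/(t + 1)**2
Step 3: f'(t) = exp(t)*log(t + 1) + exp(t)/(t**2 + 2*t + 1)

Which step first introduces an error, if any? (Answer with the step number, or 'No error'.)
Step 2

Step 2 is incorrect due to a wrong exponent.
The step shows: exp(t)*log(t + 1) + exp(t)/(t + 1)**2
The correct value should be: exp(t)*log(t + 1) + exp(t)/(t + 1)

Explanation: The exponent -1 on t + 1 was incorrectly written as -2: the term exp(t)/(t + 1) was incorrectly written as exp(t)/(t + 1)**2
The later steps are derived from this incorrect expression, so the error originates in Step 2.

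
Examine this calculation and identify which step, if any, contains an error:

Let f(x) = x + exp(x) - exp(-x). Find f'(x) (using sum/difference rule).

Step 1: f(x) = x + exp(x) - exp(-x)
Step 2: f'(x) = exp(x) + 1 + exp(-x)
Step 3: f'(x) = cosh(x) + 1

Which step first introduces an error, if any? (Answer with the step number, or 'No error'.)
Step 3

Step 3 is incorrect due to a wrong coefficient.
The step shows: cosh(x) + 1
The correct value should be: 2*cosh(x) + 1

Explanation: The coefficient 2 was incorrectly written as 1: the term 2*cosh(x) was incorrectly written as cosh(x)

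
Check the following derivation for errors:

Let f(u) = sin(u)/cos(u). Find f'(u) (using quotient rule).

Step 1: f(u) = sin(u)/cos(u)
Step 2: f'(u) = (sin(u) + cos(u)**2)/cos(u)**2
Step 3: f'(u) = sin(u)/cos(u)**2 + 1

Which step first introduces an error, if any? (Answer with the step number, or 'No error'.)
Step 2

Step 2 is incorrect due to a wrong exponent.
The step shows: (sin(u) + cos(u)**2)/cos(u)**2
The correct value should be: (sin(u)**2 + cos(u)**2)/cos(u)**2

Explanation: The exponent 2 on sin(u) was incorrectly written as 1: the term (sin(u)**2 + cos(u)**2)/cos(u)**2 was incorrectly written as (sin(u) + cos(u)**2)/cos(u)**2
The later steps are derived from this incorrect expression, so the error originates in Step 2.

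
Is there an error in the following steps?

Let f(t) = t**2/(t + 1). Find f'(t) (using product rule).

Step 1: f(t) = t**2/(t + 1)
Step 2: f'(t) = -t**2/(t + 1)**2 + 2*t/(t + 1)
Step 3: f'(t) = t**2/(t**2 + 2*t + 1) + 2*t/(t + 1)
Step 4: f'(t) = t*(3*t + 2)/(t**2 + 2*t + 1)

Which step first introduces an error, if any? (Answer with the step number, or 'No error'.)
Step 3

Step 3 is incorrect due to a sign flip.
The step shows: t**2/(t**2 + 2*t + 1) + 2*t/(t + 1)
The correct value should be: -t**2/(t**2 + 2*t + 1) + 2*t/(t + 1)

Explanation: The sign of one term was flipped: the term -t**2/(t**2 + 2*t + 1) was incorrectly written as t**2/(t**2 + 2*t + 1)
The later steps are derived from this incorrect expression, so the error originates in Step 3.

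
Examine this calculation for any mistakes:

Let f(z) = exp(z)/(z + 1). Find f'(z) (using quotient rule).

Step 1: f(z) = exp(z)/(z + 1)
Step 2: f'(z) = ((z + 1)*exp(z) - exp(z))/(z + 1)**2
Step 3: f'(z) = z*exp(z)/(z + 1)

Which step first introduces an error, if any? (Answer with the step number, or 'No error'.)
Step 3

Step 3 is incorrect due to a wrong exponent.
The step shows: z*exp(z)/(z + 1)
The correct value should be: z*exp(z)/(z + 1)**2

Explanation: The exponent -2 on z + 1 was incorrectly written as -1: the term z*exp(z)/(z + 1)**2 was incorrectly written as z*exp(z)/(z + 1)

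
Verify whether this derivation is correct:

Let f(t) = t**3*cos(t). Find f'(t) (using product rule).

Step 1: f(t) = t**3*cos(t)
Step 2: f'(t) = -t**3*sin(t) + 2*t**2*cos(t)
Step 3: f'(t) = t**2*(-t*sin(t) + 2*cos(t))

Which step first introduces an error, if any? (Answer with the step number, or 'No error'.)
Step 2

Step 2 is incorrect due to a wrong coefficient.
The step shows: -t**3*sin(t) + 2*t**2*cos(t)
The correct value should be: -t**3*sin(t) + 3*t**2*cos(t)

Explanation: The coefficient 3 was incorrectly written as 2: the term 3*t**2*cos(t) was incorrectly written as 2*t**2*cos(t)
The later steps are derived from this incorrect expression, so the error originates in Step 2.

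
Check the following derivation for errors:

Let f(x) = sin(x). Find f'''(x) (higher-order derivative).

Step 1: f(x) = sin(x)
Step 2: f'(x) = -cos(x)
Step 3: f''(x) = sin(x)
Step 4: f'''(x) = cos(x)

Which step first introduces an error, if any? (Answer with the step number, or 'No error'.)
Step 2

Step 2 is incorrect due to a sign flip.
The step shows: -cos(x)
The correct value should be: cos(x)

Explanation: The sign of the whole expression was flipped: the term cos(x) was incorrectly written as -cos(x)
The later steps are derived from this incorrect expression, so the error originates in Step 2.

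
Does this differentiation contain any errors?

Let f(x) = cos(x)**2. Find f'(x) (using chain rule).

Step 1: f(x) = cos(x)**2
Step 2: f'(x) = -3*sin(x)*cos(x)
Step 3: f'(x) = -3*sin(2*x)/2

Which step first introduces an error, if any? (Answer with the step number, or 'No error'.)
Step 2

Step 2 is incorrect due to a wrong coefficient.
The step shows: -3*sin(x)*cos(x)
The correct value should be: -2*sin(x)*cos(x)

Explanation: The coefficient -2 was incorrectly written as -3: the term -2*sin(x)*cos(x) was incorrectly written as -3*sin(x)*cos(x)
The later steps are derived from this incorrect expression, so the error originates in Step 2.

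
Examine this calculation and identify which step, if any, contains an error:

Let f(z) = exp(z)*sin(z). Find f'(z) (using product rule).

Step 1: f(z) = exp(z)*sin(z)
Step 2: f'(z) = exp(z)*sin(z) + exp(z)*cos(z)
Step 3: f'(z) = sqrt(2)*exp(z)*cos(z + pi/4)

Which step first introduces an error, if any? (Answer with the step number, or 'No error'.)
Step 3

Step 3 is incorrect due to a wrong trig function.
The step shows: sqrt(2)*exp(z)*cos(z + pi/4)
The correct value should be: sqrt(2)*exp(z)*sin(z + pi/4)

Explanation: sin(z + pi/4) was incorrectly written as cos(z + pi/4): the term sqrt(2)*exp(z)*sin(z + pi/4) was incorrectly written as sqrt(2)*exp(z)*cos(z + pi/4)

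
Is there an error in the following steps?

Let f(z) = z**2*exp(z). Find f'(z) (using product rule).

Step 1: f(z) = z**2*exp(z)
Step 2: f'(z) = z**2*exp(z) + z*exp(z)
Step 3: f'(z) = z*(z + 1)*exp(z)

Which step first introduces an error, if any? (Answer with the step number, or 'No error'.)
Step 2

Step 2 is incorrect due to a wrong coefficient.
The step shows: z**2*exp(z) + z*exp(z)
The correct value should be: z**2*exp(z) + 2*z*exp(z)

Explanation: The coefficient 2 was incorrectly written as 1: the term 2*z*exp(z) was incorrectly written as z*exp(z)
The later steps are derived from this incorrect expression, so the error originates in Step 2.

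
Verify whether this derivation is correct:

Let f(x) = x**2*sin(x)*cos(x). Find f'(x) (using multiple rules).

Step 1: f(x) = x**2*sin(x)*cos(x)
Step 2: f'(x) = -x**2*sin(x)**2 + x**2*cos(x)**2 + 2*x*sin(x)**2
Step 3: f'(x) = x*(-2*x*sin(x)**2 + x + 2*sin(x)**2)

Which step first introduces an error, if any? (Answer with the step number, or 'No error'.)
Step 2

Step 2 is incorrect due to a wrong trig function.
The step shows: -x**2*sin(x)**2 + x**2*cos(x)**2 + 2*x*sin(x)**2
The correct value should be: -x**2*sin(x)**2 + x**2*cos(x)**2 + 2*x*sin(x)*cos(x)

Explanation: cos(x) was incorrectly written as sin(x): the term 2*x*sin(x)*cos(x) was incorrectly written as 2*x*sin(x)**2
The later steps are derived from this incorrect expression, so the error originates in Step 2.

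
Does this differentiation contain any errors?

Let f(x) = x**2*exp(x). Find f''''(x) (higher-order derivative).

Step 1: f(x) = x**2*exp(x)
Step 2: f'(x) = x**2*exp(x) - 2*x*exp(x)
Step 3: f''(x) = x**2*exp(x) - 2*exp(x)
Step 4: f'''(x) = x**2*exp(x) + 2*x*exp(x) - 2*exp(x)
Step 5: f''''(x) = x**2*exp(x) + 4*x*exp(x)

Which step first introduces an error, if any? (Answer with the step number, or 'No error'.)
Step 2

Step 2 is incorrect due to a sign flip.
The step shows: x**2*exp(x) - 2*x*exp(x)
The correct value should be: x**2*exp(x) + 2*x*exp(x)

Explanation: The sign of one term was flipped: the term 2*x*exp(x) was incorrectly written as -2*x*exp(x)
The later steps are derived from this incorrect expression, so the error originates in Step 2.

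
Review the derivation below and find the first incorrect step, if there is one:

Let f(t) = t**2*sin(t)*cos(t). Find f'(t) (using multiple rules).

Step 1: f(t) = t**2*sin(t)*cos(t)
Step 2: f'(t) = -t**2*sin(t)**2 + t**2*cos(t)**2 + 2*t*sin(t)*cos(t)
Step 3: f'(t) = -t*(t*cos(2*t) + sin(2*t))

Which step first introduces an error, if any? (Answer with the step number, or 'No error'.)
Step 3

Step 3 is incorrect due to a sign flip.
The step shows: -t*(t*cos(2*t) + sin(2*t))
The correct value should be: t*(t*cos(2*t) + sin(2*t))

Explanation: The sign of the whole expression was flipped: the term t*(t*cos(2*t) + sin(2*t)) was incorrectly written as -t*(t*cos(2*t) + sin(2*t))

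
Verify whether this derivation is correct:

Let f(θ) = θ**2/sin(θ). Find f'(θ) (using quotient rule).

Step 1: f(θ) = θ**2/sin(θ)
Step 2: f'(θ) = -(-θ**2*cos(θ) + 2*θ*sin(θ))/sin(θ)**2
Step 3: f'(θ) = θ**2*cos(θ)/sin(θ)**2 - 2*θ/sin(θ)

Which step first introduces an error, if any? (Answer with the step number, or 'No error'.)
Step 2

Step 2 is incorrect due to a sign flip.
The step shows: -(-θ**2*cos(θ) + 2*θ*sin(θ))/sin(θ)**2
The correct value should be: (-θ**2*cos(θ) + 2*θ*sin(θ))/sin(θ)**2

Explanation: The sign of the whole expression was flipped: the term (-θ**2*cos(θ) + 2*θ*sin(θ))/sin(θ)**2 was incorrectly written as -(-θ**2*cos(θ) + 2*θ*sin(θ))/sin(θ)**2
The later steps are derived from this incorrect expression, so the error originates in Step 2.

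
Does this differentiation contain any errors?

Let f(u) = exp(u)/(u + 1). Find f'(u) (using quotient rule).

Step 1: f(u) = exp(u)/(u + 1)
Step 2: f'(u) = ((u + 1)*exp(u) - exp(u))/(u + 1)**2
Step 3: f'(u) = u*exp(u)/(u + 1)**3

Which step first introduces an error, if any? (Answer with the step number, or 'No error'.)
Step 3

Step 3 is incorrect due to a wrong exponent.
The step shows: u*exp(u)/(u + 1)**3
The correct value should be: u*exp(u)/(u + 1)**2

Explanation: The exponent -2 on u + 1 was incorrectly written as -3: the term u*exp(u)/(u + 1)**2 was incorrectly written as u*exp(u)/(u + 1)**3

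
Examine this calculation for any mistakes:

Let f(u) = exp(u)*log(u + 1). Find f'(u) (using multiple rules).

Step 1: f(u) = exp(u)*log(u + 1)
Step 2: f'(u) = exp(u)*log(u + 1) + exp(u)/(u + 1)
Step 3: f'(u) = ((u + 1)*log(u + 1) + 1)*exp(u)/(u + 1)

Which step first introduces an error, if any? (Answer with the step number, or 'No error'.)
No error

All steps in this derivation are correct.
The final answer f'(u) = ((u + 1)*log(u + 1) + 1)*exp(u)/(u + 1) is valid.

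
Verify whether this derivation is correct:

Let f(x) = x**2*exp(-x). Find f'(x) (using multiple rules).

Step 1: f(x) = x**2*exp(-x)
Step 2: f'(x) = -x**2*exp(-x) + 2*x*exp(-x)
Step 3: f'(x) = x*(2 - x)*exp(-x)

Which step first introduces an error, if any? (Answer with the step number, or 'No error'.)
No error

All steps in this derivation are correct.
The final answer f'(x) = x*(2 - x)*exp(-x) is valid.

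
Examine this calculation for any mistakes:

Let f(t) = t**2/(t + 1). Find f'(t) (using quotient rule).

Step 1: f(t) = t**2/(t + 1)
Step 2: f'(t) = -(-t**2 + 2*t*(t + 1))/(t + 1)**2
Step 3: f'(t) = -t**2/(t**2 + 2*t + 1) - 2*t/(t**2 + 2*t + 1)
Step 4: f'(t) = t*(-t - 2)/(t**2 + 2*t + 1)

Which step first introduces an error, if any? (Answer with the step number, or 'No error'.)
Step 2

Step 2 is incorrect due to a sign flip.
The step shows: -(-t**2 + 2*t*(t + 1))/(t + 1)**2
The correct value should be: (-t**2 + 2*t*(t + 1))/(t + 1)**2

Explanation: The sign of the whole expression was flipped: the term (-t**2 + 2*t*(t + 1))/(t + 1)**2 was incorrectly written as -(-t**2 + 2*t*(t + 1))/(t + 1)**2
The later steps are derived from this incorrect expression, so the error originates in Step 2.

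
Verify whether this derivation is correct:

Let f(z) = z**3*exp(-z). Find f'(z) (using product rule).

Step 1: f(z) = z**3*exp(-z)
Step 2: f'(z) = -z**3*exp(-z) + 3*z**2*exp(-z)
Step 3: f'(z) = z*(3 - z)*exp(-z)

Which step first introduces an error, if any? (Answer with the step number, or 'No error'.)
Step 3

Step 3 is incorrect due to a wrong exponent.
The step shows: z*(3 - z)*exp(-z)
The correct value should be: z**2*(3 - z)*exp(-z)

Explanation: The exponent 2 on z was incorrectly written as 1: the term z**2*(3 - z)*exp(-z) was incorrectly written as z*(3 - z)*exp(-z)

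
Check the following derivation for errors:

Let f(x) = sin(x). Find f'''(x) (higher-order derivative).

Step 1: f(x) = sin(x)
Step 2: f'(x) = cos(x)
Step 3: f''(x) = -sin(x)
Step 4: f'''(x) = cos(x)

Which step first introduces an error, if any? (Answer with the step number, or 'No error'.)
Step 4

Step 4 is incorrect due to a sign flip.
The step shows: cos(x)
The correct value should be: -cos(x)

Explanation: The sign of the whole expression was flipped: the term -cos(x) was incorrectly written as cos(x)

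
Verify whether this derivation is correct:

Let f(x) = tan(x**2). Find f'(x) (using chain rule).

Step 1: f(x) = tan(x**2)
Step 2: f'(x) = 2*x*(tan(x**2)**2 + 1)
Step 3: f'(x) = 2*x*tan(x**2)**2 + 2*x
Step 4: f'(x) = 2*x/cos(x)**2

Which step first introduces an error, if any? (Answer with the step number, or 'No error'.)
Step 4

Step 4 is incorrect due to a wrong exponent.
The step shows: 2*x/cos(x)**2
The correct value should be: 2*x/cos(x**2)**2

Explanation: The exponent 2 on x was incorrectly written as 1: the term 2*x/cos(x**2)**2 was incorrectly written as 2*x/cos(x)**2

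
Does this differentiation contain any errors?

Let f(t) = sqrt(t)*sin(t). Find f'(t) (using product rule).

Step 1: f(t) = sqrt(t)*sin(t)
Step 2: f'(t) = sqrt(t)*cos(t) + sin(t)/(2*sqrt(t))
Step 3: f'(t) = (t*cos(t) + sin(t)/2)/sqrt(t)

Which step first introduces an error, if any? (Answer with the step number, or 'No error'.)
No error

All steps in this derivation are correct.
The final answer f'(t) = (t*cos(t) + sin(t)/2)/sqrt(t) is valid.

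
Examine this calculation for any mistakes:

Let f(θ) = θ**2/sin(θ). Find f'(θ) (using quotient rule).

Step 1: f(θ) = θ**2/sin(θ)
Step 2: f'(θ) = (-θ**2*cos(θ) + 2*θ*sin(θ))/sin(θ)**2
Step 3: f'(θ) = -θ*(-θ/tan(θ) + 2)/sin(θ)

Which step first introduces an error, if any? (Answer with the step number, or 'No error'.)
Step 3

Step 3 is incorrect due to a sign flip.
The step shows: -θ*(-θ/tan(θ) + 2)/sin(θ)
The correct value should be: θ*(-θ/tan(θ) + 2)/sin(θ)

Explanation: The sign of the whole expression was flipped: the term θ*(-θ/tan(θ) + 2)/sin(θ) was incorrectly written as -θ*(-θ/tan(θ) + 2)/sin(θ)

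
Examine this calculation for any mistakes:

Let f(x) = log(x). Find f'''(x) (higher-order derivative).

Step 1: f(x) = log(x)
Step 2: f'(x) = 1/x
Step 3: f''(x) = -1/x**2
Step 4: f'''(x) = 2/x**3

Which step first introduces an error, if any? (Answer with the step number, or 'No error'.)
No error

All steps in this derivation are correct.
The final answer f'''(x) = 2/x**3 is valid.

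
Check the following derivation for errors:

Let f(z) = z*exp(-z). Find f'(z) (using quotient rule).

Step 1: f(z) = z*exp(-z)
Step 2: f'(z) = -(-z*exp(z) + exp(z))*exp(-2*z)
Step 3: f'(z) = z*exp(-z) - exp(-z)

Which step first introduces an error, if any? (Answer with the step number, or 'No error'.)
Step 2

Step 2 is incorrect due to a sign flip.
The step shows: -(-z*exp(z) + exp(z))*exp(-2*z)
The correct value should be: (-z*exp(z) + exp(z))*exp(-2*z)

Explanation: The sign of the whole expression was flipped: the term (-z*exp(z) + exp(z))*exp(-2*z) was incorrectly written as -(-z*exp(z) + exp(z))*exp(-2*z)
The later steps are derived from this incorrect expression, so the error originates in Step 2.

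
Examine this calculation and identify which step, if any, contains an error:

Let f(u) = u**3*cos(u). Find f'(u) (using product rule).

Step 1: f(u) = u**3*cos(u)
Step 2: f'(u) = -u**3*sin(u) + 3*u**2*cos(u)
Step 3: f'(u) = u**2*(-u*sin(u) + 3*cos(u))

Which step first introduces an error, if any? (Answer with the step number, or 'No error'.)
No error

All steps in this derivation are correct.
The final answer f'(u) = u**2*(-u*sin(u) + 3*cos(u)) is valid.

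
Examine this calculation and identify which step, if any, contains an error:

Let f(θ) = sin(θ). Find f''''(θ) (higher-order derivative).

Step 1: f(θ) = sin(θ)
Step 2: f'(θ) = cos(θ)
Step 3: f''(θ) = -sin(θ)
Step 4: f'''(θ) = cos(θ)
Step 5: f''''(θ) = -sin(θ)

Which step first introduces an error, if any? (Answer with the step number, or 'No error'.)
Step 4

Step 4 is incorrect due to a sign flip.
The step shows: cos(θ)
The correct value should be: -cos(θ)

Explanation: The sign of the whole expression was flipped: the term -cos(θ) was incorrectly written as cos(θ)
The later steps are derived from this incorrect expression, so the error originates in Step 4.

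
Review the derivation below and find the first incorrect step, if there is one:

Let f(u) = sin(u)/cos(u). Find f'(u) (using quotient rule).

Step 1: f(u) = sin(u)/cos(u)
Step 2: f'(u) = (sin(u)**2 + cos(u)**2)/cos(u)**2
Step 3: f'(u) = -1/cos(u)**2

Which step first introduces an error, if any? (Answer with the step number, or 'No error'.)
Step 3

Step 3 is incorrect due to a sign flip.
The step shows: -1/cos(u)**2
The correct value should be: cos(u)**(-2)

Explanation: The sign of the whole expression was flipped: the term cos(u)**(-2) was incorrectly written as -1/cos(u)**2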